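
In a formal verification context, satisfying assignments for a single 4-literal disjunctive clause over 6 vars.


Step 1: Total=2^6=64
Step 2: Unsat when all 4 false: 2^2=4
Step 3: Sat=64-4=60

60


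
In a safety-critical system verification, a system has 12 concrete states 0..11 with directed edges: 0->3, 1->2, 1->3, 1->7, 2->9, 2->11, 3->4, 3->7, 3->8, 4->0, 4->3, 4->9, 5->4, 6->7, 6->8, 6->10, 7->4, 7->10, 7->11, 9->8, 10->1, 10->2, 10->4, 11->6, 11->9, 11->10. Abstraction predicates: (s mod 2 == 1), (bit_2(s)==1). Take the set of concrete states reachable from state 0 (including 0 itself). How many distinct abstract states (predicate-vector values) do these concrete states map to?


BFS from 0:
Concrete reachable: {0, 1, 2, 3, 4, 6, 7, 8, 9, 10, 11}
Abstract via predicates (s mod 2 == 1), (bit_2(s)==1):
  (0,0) <- {0, 2, 8, 10}
  (0,1) <- {4, 6}
  (1,0) <- {1, 3, 9, 11}
  (1,1) <- {7}
Distinct abstract states = 4

4


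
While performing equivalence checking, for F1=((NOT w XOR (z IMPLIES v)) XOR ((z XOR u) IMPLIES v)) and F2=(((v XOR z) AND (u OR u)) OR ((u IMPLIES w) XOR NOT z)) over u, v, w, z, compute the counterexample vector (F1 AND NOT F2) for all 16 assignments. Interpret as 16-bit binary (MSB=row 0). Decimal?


F1 = ((NOT w XOR (z IMPLIES v)) XOR ((z XOR u) IMPLIES v))
F2 = (((v XOR z) AND (u OR u)) OR ((u IMPLIES w) XOR NOT z))
Counterexample to F1=>F2 is where F1=1 and F2=0.
Evaluate each row (bits = u,v,w,z, MSB first):
  row 0 [0000]: F1=1 F2=0 -> F1&~F2 -> 1
  row 1 [0001]: F1=1 F2=1 -> F1&~F2 -> 0
  row 2 [0010]: F1=0 F2=0 -> F1&~F2 -> 0
  row 3 [0011]: F1=0 F2=1 -> F1&~F2 -> 0
  row 4 [0100]: F1=1 F2=0 -> F1&~F2 -> 1
  row 5 [0101]: F1=1 F2=1 -> F1&~F2 -> 0
  row 6 [0110]: F1=0 F2=0 -> F1&~F2 -> 0
  row 7 [0111]: F1=0 F2=1 -> F1&~F2 -> 0
  row 8 [1000]: F1=0 F2=1 -> F1&~F2 -> 0
  row 9 [1001]: F1=0 F2=1 -> F1&~F2 -> 0
  row 10 [1010]: F1=1 F2=0 -> F1&~F2 -> 1
  row 11 [1011]: F1=1 F2=1 -> F1&~F2 -> 0
  row 12 [1100]: F1=1 F2=1 -> F1&~F2 -> 0
  row 13 [1101]: F1=1 F2=0 -> F1&~F2 -> 1
  row 14 [1110]: F1=0 F2=1 -> F1&~F2 -> 0
  row 15 [1111]: F1=0 F2=1 -> F1&~F2 -> 0
Full result column, 4 rows per line (u,v fixed per line; w,z runs 00..11 left to right):
  rows 0-3 [u,v=00]: 1000  = hex 8
  rows 4-7 [u,v=01]: 1000  = hex 8
  rows 8-11 [u,v=10]: 0010  = hex 2
  rows 12-15 [u,v=11]: 0100  = hex 4
Counterexample vector (row 0 .. row 15) = 1000100000100100
Output column grouped in 4s = 1000 1000 0010 0100 = 0x8824
Convert to decimal digit by digit (value = value*16 + digit):
  8 -> 8
  8*16 + 8 = 136
  136*16 + 2 = 2178
  2178*16 + 4 = 34852
Decimal = 34852

34852


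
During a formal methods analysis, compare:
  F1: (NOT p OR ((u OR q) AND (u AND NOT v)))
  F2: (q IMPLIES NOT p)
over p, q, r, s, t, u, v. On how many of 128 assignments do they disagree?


F1 = (NOT p OR ((u OR q) AND (u AND NOT v)))
F2 = (q IMPLIES NOT p)
Evaluate both on each of 128 rows (bits = p,q,r,s,t,u,v):
  row 0 [0000000]: F1=1 F2=1 -> 0
  row 1 [0000001]: F1=1 F2=1 -> 0
  row 2 [0000010]: F1=1 F2=1 -> 0
  row 3 [0000011]: F1=1 F2=1 -> 0
  row 4 [0000100]: F1=1 F2=1 -> 0
  (every remaining row is evaluated the same way; all 128 results are listed next)
Full result column, 8 rows per line (p,q,r,s fixed per line; t,u,v runs 000..111 left to right):
  rows 0-7 [p,q,r,s=0000]: 00000000  (ones: 0)
  rows 8-15 [p,q,r,s=0001]: 00000000  (ones: 0)
  rows 16-23 [p,q,r,s=0010]: 00000000  (ones: 0)
  rows 24-31 [p,q,r,s=0011]: 00000000  (ones: 0)
  rows 32-39 [p,q,r,s=0100]: 00000000  (ones: 0)
  rows 40-47 [p,q,r,s=0101]: 00000000  (ones: 0)
  rows 48-55 [p,q,r,s=0110]: 00000000  (ones: 0)
  rows 56-63 [p,q,r,s=0111]: 00000000  (ones: 0)
  rows 64-71 [p,q,r,s=1000]: 11011101  (ones: 6)
  rows 72-79 [p,q,r,s=1001]: 11011101  (ones: 6)
  rows 80-87 [p,q,r,s=1010]: 11011101  (ones: 6)
  rows 88-95 [p,q,r,s=1011]: 11011101  (ones: 6)
  rows 96-103 [p,q,r,s=1100]: 00100010  (ones: 2)
  rows 104-111 [p,q,r,s=1101]: 00100010  (ones: 2)
  rows 112-119 [p,q,r,s=1110]: 00100010  (ones: 2)
  rows 120-127 [p,q,r,s=1111]: 00100010  (ones: 2)
Disagreements = 0+0+0+0+0+0+0+0+6+6+6+6+2+2+2+2 = 32

32


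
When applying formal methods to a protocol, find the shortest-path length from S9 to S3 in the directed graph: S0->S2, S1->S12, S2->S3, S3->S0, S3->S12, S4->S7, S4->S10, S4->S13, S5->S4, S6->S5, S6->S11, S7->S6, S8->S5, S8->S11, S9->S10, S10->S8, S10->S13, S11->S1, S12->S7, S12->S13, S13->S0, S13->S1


BFS layer-by-layer from S9:
  dist 0: {S9}
  dist 1: {S10}
  dist 2: {S8, S13}
  dist 3: {S0, S1, S5, S11}
  dist 4: {S2, S4, S12}
  dist 5: {S3, S7}
  -> S3 reached at distance 5
Shortest path length = 5

5


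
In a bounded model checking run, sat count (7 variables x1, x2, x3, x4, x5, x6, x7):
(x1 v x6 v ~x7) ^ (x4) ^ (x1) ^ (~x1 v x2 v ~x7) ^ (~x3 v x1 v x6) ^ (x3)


CNF with 6 clauses over 7 vars (128 assignments).
An assignment satisfies CNF iff every clause has >=1 true literal.
Check each row (bits = x1,x2,x3,x4,x5,x6,x7; clause T/F shown):
  row 0 [0000000]: clauses=TFFTTF -> 0
  row 1 [0000001]: clauses=FFFTTF -> 0
  row 2 [0000010]: clauses=TFFTTF -> 0
  row 3 [0000011]: clauses=TFFTTF -> 0
  row 4 [0000100]: clauses=TFFTTF -> 0
  (every remaining row is evaluated the same way; all 128 results are listed next)
Full result column, 8 rows per line (x1,x2,x3,x4 fixed per line; x5,x6,x7 runs 000..111 left to right):
  rows 0-7 [x1,x2,x3,x4=0000]: 00000000  (ones: 0)
  rows 8-15 [x1,x2,x3,x4=0001]: 00000000  (ones: 0)
  rows 16-23 [x1,x2,x3,x4=0010]: 00000000  (ones: 0)
  rows 24-31 [x1,x2,x3,x4=0011]: 00000000  (ones: 0)
  rows 32-39 [x1,x2,x3,x4=0100]: 00000000  (ones: 0)
  rows 40-47 [x1,x2,x3,x4=0101]: 00000000  (ones: 0)
  rows 48-55 [x1,x2,x3,x4=0110]: 00000000  (ones: 0)
  rows 56-63 [x1,x2,x3,x4=0111]: 00000000  (ones: 0)
  rows 64-71 [x1,x2,x3,x4=1000]: 00000000  (ones: 0)
  rows 72-79 [x1,x2,x3,x4=1001]: 00000000  (ones: 0)
  rows 80-87 [x1,x2,x3,x4=1010]: 00000000  (ones: 0)
  rows 88-95 [x1,x2,x3,x4=1011]: 10101010  (ones: 4)
  rows 96-103 [x1,x2,x3,x4=1100]: 00000000  (ones: 0)
  rows 104-111 [x1,x2,x3,x4=1101]: 00000000  (ones: 0)
  rows 112-119 [x1,x2,x3,x4=1110]: 00000000  (ones: 0)
  rows 120-127 [x1,x2,x3,x4=1111]: 11111111  (ones: 8)
Satisfying assignments = 0+0+0+0+0+0+0+0+0+0+0+4+0+0+0+8 = 12

12


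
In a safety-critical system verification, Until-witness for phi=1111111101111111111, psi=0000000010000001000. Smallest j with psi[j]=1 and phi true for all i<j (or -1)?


(phi U psi) at 0: need smallest j with psi[j]=1 and phi[i]=1 for all i in [0,j).
Scan from step 0:
  step 0: phi=1, psi=0 -> continue
  step 1: phi=1, psi=0 -> continue
  step 2: phi=1, psi=0 -> continue
  step 3: phi=1, psi=0 -> continue
  step 8: psi=1 and phi held for [0,8) -> witness found
Witness step = 8

8


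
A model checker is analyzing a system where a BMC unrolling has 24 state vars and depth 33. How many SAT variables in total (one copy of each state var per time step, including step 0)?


BMC unrolls to depth k, creating one copy of each state var for steps 0..k.
Step count = 33 + 1 = 34 (steps 0 through 33)
Vars per step = 24
Total = 24 * 34 = 816

816


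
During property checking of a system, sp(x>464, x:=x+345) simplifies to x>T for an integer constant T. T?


Formula: sp(P, x:=E) = exists old_x. (x = E[old_x/x]) AND P[old_x/x] (old_x is the value of x before the assignment; eliminate old_x by solving x = E[old_x/x] for old_x)
Step 1: Precondition P: x>464, i.e. old_x > 464
Step 2: Assignment gives x = old_x + 345, so old_x = x - 345
Step 3: Substitute into P: x - 345 > 464
Step 4: Simplify: x > 464+345 = 809

809


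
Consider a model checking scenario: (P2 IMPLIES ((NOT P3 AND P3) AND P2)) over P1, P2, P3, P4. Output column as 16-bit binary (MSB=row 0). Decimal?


Formula: (P2 IMPLIES ((NOT P3 AND P3) AND P2)) over P1, P2, P3, P4 (16 rows)
Evaluate each row (bits = P1,P2,P3,P4, MSB first):
  row 0 [0000]: (0 IMPLIES ((NOT 0 AND 0) AND 0)) -> 1
  row 1 [0001]: (0 IMPLIES ((NOT 0 AND 0) AND 0)) -> 1
  row 2 [0010]: (0 IMPLIES ((NOT 1 AND 1) AND 0)) -> 1
  row 3 [0011]: (0 IMPLIES ((NOT 1 AND 1) AND 0)) -> 1
  row 4 [0100]: (1 IMPLIES ((NOT 0 AND 0) AND 1)) -> 0
  row 5 [0101]: (1 IMPLIES ((NOT 0 AND 0) AND 1)) -> 0
  row 6 [0110]: (1 IMPLIES ((NOT 1 AND 1) AND 1)) -> 0
  row 7 [0111]: (1 IMPLIES ((NOT 1 AND 1) AND 1)) -> 0
  row 8 [1000]: (0 IMPLIES ((NOT 0 AND 0) AND 0)) -> 1
  row 9 [1001]: (0 IMPLIES ((NOT 0 AND 0) AND 0)) -> 1
  row 10 [1010]: (0 IMPLIES ((NOT 1 AND 1) AND 0)) -> 1
  row 11 [1011]: (0 IMPLIES ((NOT 1 AND 1) AND 0)) -> 1
  row 12 [1100]: (1 IMPLIES ((NOT 0 AND 0) AND 1)) -> 0
  row 13 [1101]: (1 IMPLIES ((NOT 0 AND 0) AND 1)) -> 0
  row 14 [1110]: (1 IMPLIES ((NOT 1 AND 1) AND 1)) -> 0
  row 15 [1111]: (1 IMPLIES ((NOT 1 AND 1) AND 1)) -> 0
Full result column, 4 rows per line (P1,P2 fixed per line; P3,P4 runs 00..11 left to right):
  rows 0-3 [P1,P2=00]: 1111  = hex F
  rows 4-7 [P1,P2=01]: 0000  = hex 0
  rows 8-11 [P1,P2=10]: 1111  = hex F
  rows 12-15 [P1,P2=11]: 0000  = hex 0
Output column (row 0 .. row 15) = 1111000011110000
Output column grouped in 4s = 1111 0000 1111 0000 = 0xF0F0
Convert to decimal digit by digit (value = value*16 + digit):
  F -> 15
  15*16 + 0 = 240
  240*16 + 15 (F) = 3855
  3855*16 + 0 = 61680
Decimal = 61680

61680


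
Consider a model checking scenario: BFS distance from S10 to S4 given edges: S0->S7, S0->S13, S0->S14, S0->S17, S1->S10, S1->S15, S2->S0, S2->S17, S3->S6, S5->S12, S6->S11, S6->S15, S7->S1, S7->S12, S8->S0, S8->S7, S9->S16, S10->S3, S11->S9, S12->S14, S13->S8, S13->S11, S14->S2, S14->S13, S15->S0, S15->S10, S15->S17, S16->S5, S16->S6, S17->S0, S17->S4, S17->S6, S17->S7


BFS layer-by-layer from S10:
  dist 0: {S10}
  dist 1: {S3}
  dist 2: {S6}
  dist 3: {S11, S15}
  dist 4: {S0, S9, S17}
  dist 5: {S4, S7, S13, S14, S16}
  -> S4 reached at distance 5
Shortest path length = 5

5


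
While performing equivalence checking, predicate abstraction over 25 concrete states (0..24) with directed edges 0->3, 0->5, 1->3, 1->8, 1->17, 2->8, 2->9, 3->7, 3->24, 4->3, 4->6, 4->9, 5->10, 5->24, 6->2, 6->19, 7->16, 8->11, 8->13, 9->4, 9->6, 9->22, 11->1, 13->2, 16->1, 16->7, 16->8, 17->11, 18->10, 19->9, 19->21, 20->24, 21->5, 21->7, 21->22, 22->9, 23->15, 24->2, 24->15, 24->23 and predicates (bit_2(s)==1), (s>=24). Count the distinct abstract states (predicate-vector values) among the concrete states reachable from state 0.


BFS from 0:
Concrete reachable: {0, 1, 2, 3, 4, 5, 6, 7, 8, 9, 10, 11, 13, 15, 16, 17, 19, 21, 22, 23, 24}
Abstract via predicates (bit_2(s)==1), (s>=24):
  (0,0) <- {0, 1, 2, 3, 8, 9, 10, 11, 16, 17, 19}
  (0,1) <- {24}
  (1,0) <- {4, 5, 6, 7, 13, 15, 21, 22, 23}
Distinct abstract states = 3

3


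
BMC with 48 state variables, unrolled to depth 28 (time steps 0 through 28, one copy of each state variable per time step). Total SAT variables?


BMC unrolls to depth k, creating one copy of each state var for steps 0..k.
Step count = 28 + 1 = 29 (steps 0 through 28)
Vars per step = 48
Total = 48 * 29 = 1392

1392


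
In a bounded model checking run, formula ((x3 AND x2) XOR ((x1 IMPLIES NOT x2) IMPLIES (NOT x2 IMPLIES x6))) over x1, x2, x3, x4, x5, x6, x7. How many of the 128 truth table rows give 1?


Formula: ((x3 AND x2) XOR ((x1 IMPLIES NOT x2) IMPLIES (NOT x2 IMPLIES x6))) over 7 vars (128 rows)
Evaluate each row (x1, x2, x3, x4, x5, x6, x7 as bits, MSB first):
  row 0 [0000000]: ((0 AND 0) XOR ((0 IMPLIES NOT 0) IMPLIES (NOT 0 IMPLIES 0))) -> 0
  row 1 [0000001]: ((0 AND 0) XOR ((0 IMPLIES NOT 0) IMPLIES (NOT 0 IMPLIES 0))) -> 0
  row 2 [0000010]: ((0 AND 0) XOR ((0 IMPLIES NOT 0) IMPLIES (NOT 0 IMPLIES 1))) -> 1
  row 3 [0000011]: ((0 AND 0) XOR ((0 IMPLIES NOT 0) IMPLIES (NOT 0 IMPLIES 1))) -> 1
  row 4 [0000100]: ((0 AND 0) XOR ((0 IMPLIES NOT 0) IMPLIES (NOT 0 IMPLIES 0))) -> 0
  (every remaining row is evaluated the same way; all 128 results are listed next)
Full result column, 8 rows per line (x1,x2,x3,x4 fixed per line; x5,x6,x7 runs 000..111 left to right):
  rows 0-7 [x1,x2,x3,x4=0000]: 00110011  (ones: 4)
  rows 8-15 [x1,x2,x3,x4=0001]: 00110011  (ones: 4)
  rows 16-23 [x1,x2,x3,x4=0010]: 00110011  (ones: 4)
  rows 24-31 [x1,x2,x3,x4=0011]: 00110011  (ones: 4)
  rows 32-39 [x1,x2,x3,x4=0100]: 11111111  (ones: 8)
  rows 40-47 [x1,x2,x3,x4=0101]: 11111111  (ones: 8)
  rows 48-55 [x1,x2,x3,x4=0110]: 00000000  (ones: 0)
  rows 56-63 [x1,x2,x3,x4=0111]: 00000000  (ones: 0)
  rows 64-71 [x1,x2,x3,x4=1000]: 00110011  (ones: 4)
  rows 72-79 [x1,x2,x3,x4=1001]: 00110011  (ones: 4)
  rows 80-87 [x1,x2,x3,x4=1010]: 00110011  (ones: 4)
  rows 88-95 [x1,x2,x3,x4=1011]: 00110011  (ones: 4)
  rows 96-103 [x1,x2,x3,x4=1100]: 11111111  (ones: 8)
  rows 104-111 [x1,x2,x3,x4=1101]: 11111111  (ones: 8)
  rows 112-119 [x1,x2,x3,x4=1110]: 00000000  (ones: 0)
  rows 120-127 [x1,x2,x3,x4=1111]: 00000000  (ones: 0)
Count of 1-rows = 4+4+4+4+8+8+0+0+4+4+4+4+8+8+0+0 = 64

64


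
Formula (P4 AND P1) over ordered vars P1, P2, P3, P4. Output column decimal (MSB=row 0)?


Formula: (P4 AND P1) over P1, P2, P3, P4 (16 rows)
Evaluate each row (bits = P1,P2,P3,P4, MSB first):
  row 0 [0000]: (0 AND 0) -> 0
  row 1 [0001]: (1 AND 0) -> 0
  row 2 [0010]: (0 AND 0) -> 0
  row 3 [0011]: (1 AND 0) -> 0
  row 4 [0100]: (0 AND 0) -> 0
  row 5 [0101]: (1 AND 0) -> 0
  row 6 [0110]: (0 AND 0) -> 0
  row 7 [0111]: (1 AND 0) -> 0
  row 8 [1000]: (0 AND 1) -> 0
  row 9 [1001]: (1 AND 1) -> 1
  row 10 [1010]: (0 AND 1) -> 0
  row 11 [1011]: (1 AND 1) -> 1
  row 12 [1100]: (0 AND 1) -> 0
  row 13 [1101]: (1 AND 1) -> 1
  row 14 [1110]: (0 AND 1) -> 0
  row 15 [1111]: (1 AND 1) -> 1
Full result column, 4 rows per line (P1,P2 fixed per line; P3,P4 runs 00..11 left to right):
  rows 0-3 [P1,P2=00]: 0000  = hex 0
  rows 4-7 [P1,P2=01]: 0000  = hex 0
  rows 8-11 [P1,P2=10]: 0101  = hex 5
  rows 12-15 [P1,P2=11]: 0101  = hex 5
Output column (row 0 .. row 15) = 0000000001010101
Output column grouped in 4s = 0000 0000 0101 0101 = 0x0055
Convert to decimal digit by digit (value = value*16 + digit):
  0 -> 0
  0*16 + 0 = 0
  0*16 + 5 = 5
  5*16 + 5 = 85
Decimal = 85

85


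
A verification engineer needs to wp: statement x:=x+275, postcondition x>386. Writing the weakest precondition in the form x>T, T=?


Formula: wp(x:=E, P) = P[E/x] (substitute E for x in postcondition)
Step 1: Postcondition: x>386
Step 2: Substitute x+275 for x: x+275>386
Step 3: Solve for x: x > 386-275 = 111

111


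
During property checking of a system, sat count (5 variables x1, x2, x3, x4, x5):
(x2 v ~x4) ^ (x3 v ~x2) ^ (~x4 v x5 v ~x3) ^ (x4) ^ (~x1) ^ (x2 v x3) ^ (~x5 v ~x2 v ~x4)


CNF with 7 clauses over 5 vars (32 assignments).
An assignment satisfies CNF iff every clause has >=1 true literal.
Check each row (bits = x1,x2,x3,x4,x5; clause T/F shown):
  row 0 [00000]: clauses=TTTFTFT -> 0
  row 1 [00001]: clauses=TTTFTFT -> 0
  row 2 [00010]: clauses=FTTTTFT -> 0
  row 3 [00011]: clauses=FTTTTFT -> 0
  row 4 [00100]: clauses=TTTFTTT -> 0
  row 5 [00101]: clauses=TTTFTTT -> 0
  row 6 [00110]: clauses=FTFTTTT -> 0
  row 7 [00111]: clauses=FTTTTTT -> 0
  row 8 [01000]: clauses=TFTFTTT -> 0
  row 9 [01001]: clauses=TFTFTTT -> 0
  row 10 [01010]: clauses=TFTTTTT -> 0
  row 11 [01011]: clauses=TFTTTTF -> 0
  row 12 [01100]: clauses=TTTFTTT -> 0
  row 13 [01101]: clauses=TTTFTTT -> 0
  row 14 [01110]: clauses=TTFTTTT -> 0
  row 15 [01111]: clauses=TTTTTTF -> 0
  row 16 [10000]: clauses=TTTFFFT -> 0
  row 17 [10001]: clauses=TTTFFFT -> 0
  row 18 [10010]: clauses=FTTTFFT -> 0
  row 19 [10011]: clauses=FTTTFFT -> 0
  row 20 [10100]: clauses=TTTFFTT -> 0
  row 21 [10101]: clauses=TTTFFTT -> 0
  row 22 [10110]: clauses=FTFTFTT -> 0
  row 23 [10111]: clauses=FTTTFTT -> 0
  row 24 [11000]: clauses=TFTFFTT -> 0
  row 25 [11001]: clauses=TFTFFTT -> 0
  row 26 [11010]: clauses=TFTTFTT -> 0
  row 27 [11011]: clauses=TFTTFTF -> 0
  row 28 [11100]: clauses=TTTFFTT -> 0
  row 29 [11101]: clauses=TTTFFTT -> 0
  row 30 [11110]: clauses=TTFTFTT -> 0
  row 31 [11111]: clauses=TTTTFTF -> 0
Full result column, 8 rows per line (x1,x2 fixed per line; x3,x4,x5 runs 000..111 left to right):
  rows 0-7 [x1,x2=00]: 00000000  (ones: 0)
  rows 8-15 [x1,x2=01]: 00000000  (ones: 0)
  rows 16-23 [x1,x2=10]: 00000000  (ones: 0)
  rows 24-31 [x1,x2=11]: 00000000  (ones: 0)
Satisfying assignments = 0+0+0+0 = 0

0


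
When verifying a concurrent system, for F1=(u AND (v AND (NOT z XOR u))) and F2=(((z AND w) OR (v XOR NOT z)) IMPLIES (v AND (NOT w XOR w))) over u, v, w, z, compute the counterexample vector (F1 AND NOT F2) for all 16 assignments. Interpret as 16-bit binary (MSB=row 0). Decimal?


F1 = (u AND (v AND (NOT z XOR u)))
F2 = (((z AND w) OR (v XOR NOT z)) IMPLIES (v AND (NOT w XOR w)))
Counterexample to F1=>F2 is where F1=1 and F2=0.
Evaluate each row (bits = u,v,w,z, MSB first):
  row 0 [0000]: F1=0 F2=0 -> F1&~F2 -> 0
  row 1 [0001]: F1=0 F2=1 -> F1&~F2 -> 0
  row 2 [0010]: F1=0 F2=0 -> F1&~F2 -> 0
  row 3 [0011]: F1=0 F2=0 -> F1&~F2 -> 0
  row 4 [0100]: F1=0 F2=1 -> F1&~F2 -> 0
  row 5 [0101]: F1=0 F2=1 -> F1&~F2 -> 0
  row 6 [0110]: F1=0 F2=1 -> F1&~F2 -> 0
  row 7 [0111]: F1=0 F2=1 -> F1&~F2 -> 0
  row 8 [1000]: F1=0 F2=0 -> F1&~F2 -> 0
  row 9 [1001]: F1=0 F2=1 -> F1&~F2 -> 0
  row 10 [1010]: F1=0 F2=0 -> F1&~F2 -> 0
  row 11 [1011]: F1=0 F2=0 -> F1&~F2 -> 0
  row 12 [1100]: F1=0 F2=1 -> F1&~F2 -> 0
  row 13 [1101]: F1=1 F2=1 -> F1&~F2 -> 0
  row 14 [1110]: F1=0 F2=1 -> F1&~F2 -> 0
  row 15 [1111]: F1=1 F2=1 -> F1&~F2 -> 0
Full result column, 4 rows per line (u,v fixed per line; w,z runs 00..11 left to right):
  rows 0-3 [u,v=00]: 0000  = hex 0
  rows 4-7 [u,v=01]: 0000  = hex 0
  rows 8-11 [u,v=10]: 0000  = hex 0
  rows 12-15 [u,v=11]: 0000  = hex 0
Counterexample vector (row 0 .. row 15) = 0000000000000000
Output column grouped in 4s = 0000 0000 0000 0000 = 0x0000
Convert to decimal digit by digit (value = value*16 + digit):
  0 -> 0
  0*16 + 0 = 0
  0*16 + 0 = 0
  0*16 + 0 = 0
Decimal = 0

0


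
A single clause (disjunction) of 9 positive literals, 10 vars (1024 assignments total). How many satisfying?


Step 1: Total=2^10=1024
Step 2: Unsat when all 9 false: 2^1=2
Step 3: Sat=1024-2=1022

1022


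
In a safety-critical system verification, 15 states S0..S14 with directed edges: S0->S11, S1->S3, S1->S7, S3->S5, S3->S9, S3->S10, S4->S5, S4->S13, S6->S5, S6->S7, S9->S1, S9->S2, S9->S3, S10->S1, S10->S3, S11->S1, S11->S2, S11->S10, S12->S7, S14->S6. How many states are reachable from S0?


BFS from S0:
  layer 0: {S0}
  layer 1: {S11}
  layer 2: {S1, S2, S10}
  layer 3: {S3, S7}
  layer 4: {S5, S9}
Reachable set: {S0, S1, S2, S3, S5, S7, S9, S10, S11}
Count = 9

9


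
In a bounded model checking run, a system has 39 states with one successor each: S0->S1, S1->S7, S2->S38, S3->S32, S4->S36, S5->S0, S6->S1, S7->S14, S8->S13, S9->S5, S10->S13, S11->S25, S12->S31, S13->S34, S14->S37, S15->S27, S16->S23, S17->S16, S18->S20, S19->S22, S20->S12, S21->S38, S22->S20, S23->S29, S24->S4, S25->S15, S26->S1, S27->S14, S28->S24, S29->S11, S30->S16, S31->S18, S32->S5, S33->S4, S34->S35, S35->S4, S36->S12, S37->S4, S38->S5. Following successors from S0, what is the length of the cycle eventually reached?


Trace from S0 until a state repeats:
  S0 -> S1 -> S7 -> S14 -> S37 -> S4 -> S36 -> S12 -> S31 -> S18 -> S20 -> S12
S12 first seen at step 7, revisited at step 11.
Cycle length = 11 - 7 = 4

4


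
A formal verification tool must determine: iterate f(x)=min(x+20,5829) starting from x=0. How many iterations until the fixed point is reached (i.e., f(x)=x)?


Step 1: x=0, cap=5829, increment=20
Step 2: x grows by 20 each step until capped at 5829; fixed point is x=5829
Step 3: iterations = ceil(5829/20) = 292

292


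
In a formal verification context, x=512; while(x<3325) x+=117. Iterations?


Step 1: x goes from 512 toward 3325 by 117; the body runs while x<3325, so iterations = ceil((bound-start)/step)
Step 2: Distance=2813
Step 3: ceil(2813/117)=25

25


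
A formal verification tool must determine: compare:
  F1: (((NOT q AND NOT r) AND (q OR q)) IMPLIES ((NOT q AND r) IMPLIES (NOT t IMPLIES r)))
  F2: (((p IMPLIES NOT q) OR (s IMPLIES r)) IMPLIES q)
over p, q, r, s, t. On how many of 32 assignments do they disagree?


F1 = (((NOT q AND NOT r) AND (q OR q)) IMPLIES ((NOT q AND r) IMPLIES (NOT t IMPLIES r)))
F2 = (((p IMPLIES NOT q) OR (s IMPLIES r)) IMPLIES q)
Evaluate both on each of 32 rows (bits = p,q,r,s,t):
  row 0 [00000]: F1=1 F2=0 (differ) -> 1
  row 1 [00001]: F1=1 F2=0 (differ) -> 1
  row 2 [00010]: F1=1 F2=0 (differ) -> 1
  row 3 [00011]: F1=1 F2=0 (differ) -> 1
  row 4 [00100]: F1=1 F2=0 (differ) -> 1
  row 5 [00101]: F1=1 F2=0 (differ) -> 1
  row 6 [00110]: F1=1 F2=0 (differ) -> 1
  row 7 [00111]: F1=1 F2=0 (differ) -> 1
  row 8 [01000]: F1=1 F2=1 -> 0
  row 9 [01001]: F1=1 F2=1 -> 0
  row 10 [01010]: F1=1 F2=1 -> 0
  row 11 [01011]: F1=1 F2=1 -> 0
  row 12 [01100]: F1=1 F2=1 -> 0
  row 13 [01101]: F1=1 F2=1 -> 0
  row 14 [01110]: F1=1 F2=1 -> 0
  row 15 [01111]: F1=1 F2=1 -> 0
  row 16 [10000]: F1=1 F2=0 (differ) -> 1
  row 17 [10001]: F1=1 F2=0 (differ) -> 1
  row 18 [10010]: F1=1 F2=0 (differ) -> 1
  row 19 [10011]: F1=1 F2=0 (differ) -> 1
  row 20 [10100]: F1=1 F2=0 (differ) -> 1
  row 21 [10101]: F1=1 F2=0 (differ) -> 1
  row 22 [10110]: F1=1 F2=0 (differ) -> 1
  row 23 [10111]: F1=1 F2=0 (differ) -> 1
  row 24 [11000]: F1=1 F2=1 -> 0
  row 25 [11001]: F1=1 F2=1 -> 0
  row 26 [11010]: F1=1 F2=1 -> 0
  row 27 [11011]: F1=1 F2=1 -> 0
  row 28 [11100]: F1=1 F2=1 -> 0
  row 29 [11101]: F1=1 F2=1 -> 0
  row 30 [11110]: F1=1 F2=1 -> 0
  row 31 [11111]: F1=1 F2=1 -> 0
Full result column, 8 rows per line (p,q fixed per line; r,s,t runs 000..111 left to right):
  rows 0-7 [p,q=00]: 11111111  (ones: 8)
  rows 8-15 [p,q=01]: 00000000  (ones: 0)
  rows 16-23 [p,q=10]: 11111111  (ones: 8)
  rows 24-31 [p,q=11]: 00000000  (ones: 0)
Disagreements = 8+0+8+0 = 16

16


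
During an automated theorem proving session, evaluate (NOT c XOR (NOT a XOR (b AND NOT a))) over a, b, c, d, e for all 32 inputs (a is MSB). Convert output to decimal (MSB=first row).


Formula: (NOT c XOR (NOT a XOR (b AND NOT a))) over a, b, c, d, e (32 rows)
Evaluate each row (bits = a,b,c,d,e, MSB first):
  row 0 [00000]: (NOT 0 XOR (NOT 0 XOR (0 AND NOT 0))) -> 0
  row 1 [00001]: (NOT 0 XOR (NOT 0 XOR (0 AND NOT 0))) -> 0
  row 2 [00010]: (NOT 0 XOR (NOT 0 XOR (0 AND NOT 0))) -> 0
  row 3 [00011]: (NOT 0 XOR (NOT 0 XOR (0 AND NOT 0))) -> 0
  row 4 [00100]: (NOT 1 XOR (NOT 0 XOR (0 AND NOT 0))) -> 1
  row 5 [00101]: (NOT 1 XOR (NOT 0 XOR (0 AND NOT 0))) -> 1
  row 6 [00110]: (NOT 1 XOR (NOT 0 XOR (0 AND NOT 0))) -> 1
  row 7 [00111]: (NOT 1 XOR (NOT 0 XOR (0 AND NOT 0))) -> 1
  row 8 [01000]: (NOT 0 XOR (NOT 0 XOR (1 AND NOT 0))) -> 1
  row 9 [01001]: (NOT 0 XOR (NOT 0 XOR (1 AND NOT 0))) -> 1
  row 10 [01010]: (NOT 0 XOR (NOT 0 XOR (1 AND NOT 0))) -> 1
  row 11 [01011]: (NOT 0 XOR (NOT 0 XOR (1 AND NOT 0))) -> 1
  row 12 [01100]: (NOT 1 XOR (NOT 0 XOR (1 AND NOT 0))) -> 0
  row 13 [01101]: (NOT 1 XOR (NOT 0 XOR (1 AND NOT 0))) -> 0
  row 14 [01110]: (NOT 1 XOR (NOT 0 XOR (1 AND NOT 0))) -> 0
  row 15 [01111]: (NOT 1 XOR (NOT 0 XOR (1 AND NOT 0))) -> 0
  row 16 [10000]: (NOT 0 XOR (NOT 1 XOR (0 AND NOT 1))) -> 1
  row 17 [10001]: (NOT 0 XOR (NOT 1 XOR (0 AND NOT 1))) -> 1
  row 18 [10010]: (NOT 0 XOR (NOT 1 XOR (0 AND NOT 1))) -> 1
  row 19 [10011]: (NOT 0 XOR (NOT 1 XOR (0 AND NOT 1))) -> 1
  row 20 [10100]: (NOT 1 XOR (NOT 1 XOR (0 AND NOT 1))) -> 0
  row 21 [10101]: (NOT 1 XOR (NOT 1 XOR (0 AND NOT 1))) -> 0
  row 22 [10110]: (NOT 1 XOR (NOT 1 XOR (0 AND NOT 1))) -> 0
  row 23 [10111]: (NOT 1 XOR (NOT 1 XOR (0 AND NOT 1))) -> 0
  row 24 [11000]: (NOT 0 XOR (NOT 1 XOR (1 AND NOT 1))) -> 1
  row 25 [11001]: (NOT 0 XOR (NOT 1 XOR (1 AND NOT 1))) -> 1
  row 26 [11010]: (NOT 0 XOR (NOT 1 XOR (1 AND NOT 1))) -> 1
  row 27 [11011]: (NOT 0 XOR (NOT 1 XOR (1 AND NOT 1))) -> 1
  row 28 [11100]: (NOT 1 XOR (NOT 1 XOR (1 AND NOT 1))) -> 0
  row 29 [11101]: (NOT 1 XOR (NOT 1 XOR (1 AND NOT 1))) -> 0
  row 30 [11110]: (NOT 1 XOR (NOT 1 XOR (1 AND NOT 1))) -> 0
  row 31 [11111]: (NOT 1 XOR (NOT 1 XOR (1 AND NOT 1))) -> 0
Full result column, 4 rows per line (a,b,c fixed per line; d,e runs 00..11 left to right):
  rows 0-3 [a,b,c=000]: 0000  = hex 0
  rows 4-7 [a,b,c=001]: 1111  = hex F
  rows 8-11 [a,b,c=010]: 1111  = hex F
  rows 12-15 [a,b,c=011]: 0000  = hex 0
  rows 16-19 [a,b,c=100]: 1111  = hex F
  rows 20-23 [a,b,c=101]: 0000  = hex 0
  rows 24-27 [a,b,c=110]: 1111  = hex F
  rows 28-31 [a,b,c=111]: 0000  = hex 0
Output column (row 0 .. row 31) = 00001111111100001111000011110000
Output column grouped in 4s = 0000 1111 1111 0000 1111 0000 1111 0000 = 0x0FF0F0F0
Convert to decimal digit by digit (value = value*16 + digit):
  0 -> 0
  0*16 + 15 (F) = 15
  15*16 + 15 (F) = 255
  255*16 + 0 = 4080
  4080*16 + 15 (F) = 65295
  65295*16 + 0 = 1044720
  1044720*16 + 15 (F) = 16715535
  16715535*16 + 0 = 267448560
Decimal = 267448560

267448560


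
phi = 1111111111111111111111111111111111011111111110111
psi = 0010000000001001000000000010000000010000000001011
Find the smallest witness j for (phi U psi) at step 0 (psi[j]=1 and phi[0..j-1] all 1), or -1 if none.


(phi U psi) at 0: need smallest j with psi[j]=1 and phi[i]=1 for all i in [0,j).
Scan from step 0:
  step 0: phi=1, psi=0 -> continue
  step 1: phi=1, psi=0 -> continue
  step 2: psi=1 and phi held for [0,2) -> witness found
Witness step = 2

2


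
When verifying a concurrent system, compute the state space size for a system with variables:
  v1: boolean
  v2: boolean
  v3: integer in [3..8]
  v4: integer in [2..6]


State space = product of domain sizes of all variables.
Domain sizes:
  v1 (boolean): 2
  v2 (boolean): 2
  v3 (integer in [3..8]): 6
  v4 (integer in [2..6]): 5
Product = 2 * 2 * 6 * 5 = 120

120


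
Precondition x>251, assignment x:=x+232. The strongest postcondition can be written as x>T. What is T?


Formula: sp(P, x:=E) = exists old_x. (x = E[old_x/x]) AND P[old_x/x] (old_x is the value of x before the assignment; eliminate old_x by solving x = E[old_x/x] for old_x)
Step 1: Precondition P: x>251, i.e. old_x > 251
Step 2: Assignment gives x = old_x + 232, so old_x = x - 232
Step 3: Substitute into P: x - 232 > 251
Step 4: Simplify: x > 251+232 = 483

483


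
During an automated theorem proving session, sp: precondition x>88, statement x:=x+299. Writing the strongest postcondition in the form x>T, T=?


Formula: sp(P, x:=E) = exists old_x. (x = E[old_x/x]) AND P[old_x/x] (old_x is the value of x before the assignment; eliminate old_x by solving x = E[old_x/x] for old_x)
Step 1: Precondition P: x>88, i.e. old_x > 88
Step 2: Assignment gives x = old_x + 299, so old_x = x - 299
Step 3: Substitute into P: x - 299 > 88
Step 4: Simplify: x > 88+299 = 387

387


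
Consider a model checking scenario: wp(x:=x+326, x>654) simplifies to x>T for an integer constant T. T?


Formula: wp(x:=E, P) = P[E/x] (substitute E for x in postcondition)
Step 1: Postcondition: x>654
Step 2: Substitute x+326 for x: x+326>654
Step 3: Solve for x: x > 654-326 = 328

328


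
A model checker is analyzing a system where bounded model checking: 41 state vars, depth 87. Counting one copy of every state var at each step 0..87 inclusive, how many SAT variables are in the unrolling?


BMC unrolls to depth k, creating one copy of each state var for steps 0..k.
Step count = 87 + 1 = 88 (steps 0 through 87)
Vars per step = 41
Total = 41 * 88 = 3608

3608


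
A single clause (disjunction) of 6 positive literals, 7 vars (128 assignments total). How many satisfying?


Step 1: Total=2^7=128
Step 2: Unsat when all 6 false: 2^1=2
Step 3: Sat=128-2=126

126


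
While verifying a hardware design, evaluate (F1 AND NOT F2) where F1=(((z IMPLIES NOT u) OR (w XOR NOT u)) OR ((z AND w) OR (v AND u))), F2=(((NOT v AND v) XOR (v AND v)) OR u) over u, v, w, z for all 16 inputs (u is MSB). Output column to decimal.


F1 = (((z IMPLIES NOT u) OR (w XOR NOT u)) OR ((z AND w) OR (v AND u)))
F2 = (((NOT v AND v) XOR (v AND v)) OR u)
Counterexample to F1=>F2 is where F1=1 and F2=0.
Evaluate each row (bits = u,v,w,z, MSB first):
  row 0 [0000]: F1=1 F2=0 -> F1&~F2 -> 1
  row 1 [0001]: F1=1 F2=0 -> F1&~F2 -> 1
  row 2 [0010]: F1=1 F2=0 -> F1&~F2 -> 1
  row 3 [0011]: F1=1 F2=0 -> F1&~F2 -> 1
  row 4 [0100]: F1=1 F2=1 -> F1&~F2 -> 0
  row 5 [0101]: F1=1 F2=1 -> F1&~F2 -> 0
  row 6 [0110]: F1=1 F2=1 -> F1&~F2 -> 0
  row 7 [0111]: F1=1 F2=1 -> F1&~F2 -> 0
  row 8 [1000]: F1=1 F2=1 -> F1&~F2 -> 0
  row 9 [1001]: F1=0 F2=1 -> F1&~F2 -> 0
  row 10 [1010]: F1=1 F2=1 -> F1&~F2 -> 0
  row 11 [1011]: F1=1 F2=1 -> F1&~F2 -> 0
  row 12 [1100]: F1=1 F2=1 -> F1&~F2 -> 0
  row 13 [1101]: F1=1 F2=1 -> F1&~F2 -> 0
  row 14 [1110]: F1=1 F2=1 -> F1&~F2 -> 0
  row 15 [1111]: F1=1 F2=1 -> F1&~F2 -> 0
Full result column, 4 rows per line (u,v fixed per line; w,z runs 00..11 left to right):
  rows 0-3 [u,v=00]: 1111  = hex F
  rows 4-7 [u,v=01]: 0000  = hex 0
  rows 8-11 [u,v=10]: 0000  = hex 0
  rows 12-15 [u,v=11]: 0000  = hex 0
Counterexample vector (row 0 .. row 15) = 1111000000000000
Output column grouped in 4s = 1111 0000 0000 0000 = 0xF000
Convert to decimal digit by digit (value = value*16 + digit):
  F -> 15
  15*16 + 0 = 240
  240*16 + 0 = 3840
  3840*16 + 0 = 61440
Decimal = 61440

61440


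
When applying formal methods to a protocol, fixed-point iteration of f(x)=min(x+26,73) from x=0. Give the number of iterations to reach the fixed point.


Step 1: x=0, cap=73, increment=26
Step 2: x grows by 26 each step until capped at 73; fixed point is x=73
Step 3: iterations = ceil(73/26) = 3

3


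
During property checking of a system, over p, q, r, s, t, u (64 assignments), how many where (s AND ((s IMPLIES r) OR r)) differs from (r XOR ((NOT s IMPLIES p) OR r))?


F1 = (s AND ((s IMPLIES r) OR r))
F2 = (r XOR ((NOT s IMPLIES p) OR r))
Evaluate both on each of 64 rows (bits = p,q,r,s,t,u):
  row 0 [000000]: F1=0 F2=0 -> 0
  row 1 [000001]: F1=0 F2=0 -> 0
  row 2 [000010]: F1=0 F2=0 -> 0
  row 3 [000011]: F1=0 F2=0 -> 0
  row 4 [000100]: F1=0 F2=1 (differ) -> 1
  (every remaining row is evaluated the same way; all 64 results are listed next)
Full result column, 8 rows per line (p,q,r fixed per line; s,t,u runs 000..111 left to right):
  rows 0-7 [p,q,r=000]: 00001111  (ones: 4)
  rows 8-15 [p,q,r=001]: 00001111  (ones: 4)
  rows 16-23 [p,q,r=010]: 00001111  (ones: 4)
  rows 24-31 [p,q,r=011]: 00001111  (ones: 4)
  rows 32-39 [p,q,r=100]: 11111111  (ones: 8)
  rows 40-47 [p,q,r=101]: 00001111  (ones: 4)
  rows 48-55 [p,q,r=110]: 11111111  (ones: 8)
  rows 56-63 [p,q,r=111]: 00001111  (ones: 4)
Disagreements = 4+4+4+4+8+4+8+4 = 40

40


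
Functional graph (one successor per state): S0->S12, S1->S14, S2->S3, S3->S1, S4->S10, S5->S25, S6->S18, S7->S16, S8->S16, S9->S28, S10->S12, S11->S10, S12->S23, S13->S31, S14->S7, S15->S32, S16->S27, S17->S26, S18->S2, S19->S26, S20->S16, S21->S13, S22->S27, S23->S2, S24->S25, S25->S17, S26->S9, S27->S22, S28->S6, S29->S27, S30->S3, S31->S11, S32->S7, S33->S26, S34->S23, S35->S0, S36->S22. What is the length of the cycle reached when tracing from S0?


Trace from S0 until a state repeats:
  S0 -> S12 -> S23 -> S2 -> S3 -> S1 -> S14 -> S7 -> S16 -> S27 -> S22 -> S27
S27 first seen at step 9, revisited at step 11.
Cycle length = 11 - 9 = 2

2


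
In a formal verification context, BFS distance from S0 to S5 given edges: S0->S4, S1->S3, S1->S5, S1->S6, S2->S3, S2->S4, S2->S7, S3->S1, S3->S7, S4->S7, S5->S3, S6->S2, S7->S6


BFS layer-by-layer from S0:
  dist 0: {S0}
  dist 1: {S4}
  dist 2: {S7}
  dist 3: {S6}
  dist 4: {S2}
  dist 5: {S3}
  dist 6: {S1}
  dist 7: {S5}
  -> S5 reached at distance 7
Shortest path length = 7

7


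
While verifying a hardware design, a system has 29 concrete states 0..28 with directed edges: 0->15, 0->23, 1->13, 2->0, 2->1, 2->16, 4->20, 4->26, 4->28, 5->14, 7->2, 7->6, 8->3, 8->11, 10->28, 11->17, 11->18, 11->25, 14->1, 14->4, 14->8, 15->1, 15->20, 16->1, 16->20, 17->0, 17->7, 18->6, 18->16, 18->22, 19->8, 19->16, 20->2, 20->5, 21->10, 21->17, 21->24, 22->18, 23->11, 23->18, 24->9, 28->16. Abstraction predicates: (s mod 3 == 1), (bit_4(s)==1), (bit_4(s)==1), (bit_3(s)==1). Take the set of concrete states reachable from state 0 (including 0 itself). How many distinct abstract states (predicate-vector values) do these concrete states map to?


BFS from 0:
Concrete reachable: {0, 1, 2, 3, 4, 5, 6, 7, 8, 11, 13, 14, 15, 16, 17, 18, 20, 22, 23, 25, 26, 28}
Abstract via predicates (s mod 3 == 1), (bit_4(s)==1), (bit_4(s)==1), (bit_3(s)==1):
  (0,0,0,0) <- {0, 2, 3, 5, 6}
  (0,0,0,1) <- {8, 11, 14, 15}
  (0,1,1,0) <- {17, 18, 20, 23}
  (0,1,1,1) <- {26}
  (1,0,0,0) <- {1, 4, 7}
  (1,0,0,1) <- {13}
  (1,1,1,0) <- {16, 22}
  (1,1,1,1) <- {25, 28}
Distinct abstract states = 8

8


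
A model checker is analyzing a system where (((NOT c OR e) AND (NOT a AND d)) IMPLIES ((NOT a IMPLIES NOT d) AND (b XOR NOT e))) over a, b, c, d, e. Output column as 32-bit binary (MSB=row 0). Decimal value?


Formula: (((NOT c OR e) AND (NOT a AND d)) IMPLIES ((NOT a IMPLIES NOT d) AND (b XOR NOT e))) over a, b, c, d, e (32 rows)
Evaluate each row (bits = a,b,c,d,e, MSB first):
  row 0 [00000]: (((NOT 0 OR 0) AND (NOT 0 AND 0)) IMPLIES ((NOT 0 IMPLIES NOT 0) AND (0 XOR NOT 0))) -> 1
  row 1 [00001]: (((NOT 0 OR 1) AND (NOT 0 AND 0)) IMPLIES ((NOT 0 IMPLIES NOT 0) AND (0 XOR NOT 1))) -> 1
  row 2 [00010]: (((NOT 0 OR 0) AND (NOT 0 AND 1)) IMPLIES ((NOT 0 IMPLIES NOT 1) AND (0 XOR NOT 0))) -> 0
  row 3 [00011]: (((NOT 0 OR 1) AND (NOT 0 AND 1)) IMPLIES ((NOT 0 IMPLIES NOT 1) AND (0 XOR NOT 1))) -> 0
  row 4 [00100]: (((NOT 1 OR 0) AND (NOT 0 AND 0)) IMPLIES ((NOT 0 IMPLIES NOT 0) AND (0 XOR NOT 0))) -> 1
  row 5 [00101]: (((NOT 1 OR 1) AND (NOT 0 AND 0)) IMPLIES ((NOT 0 IMPLIES NOT 0) AND (0 XOR NOT 1))) -> 1
  row 6 [00110]: (((NOT 1 OR 0) AND (NOT 0 AND 1)) IMPLIES ((NOT 0 IMPLIES NOT 1) AND (0 XOR NOT 0))) -> 1
  row 7 [00111]: (((NOT 1 OR 1) AND (NOT 0 AND 1)) IMPLIES ((NOT 0 IMPLIES NOT 1) AND (0 XOR NOT 1))) -> 0
  row 8 [01000]: (((NOT 0 OR 0) AND (NOT 0 AND 0)) IMPLIES ((NOT 0 IMPLIES NOT 0) AND (1 XOR NOT 0))) -> 1
  row 9 [01001]: (((NOT 0 OR 1) AND (NOT 0 AND 0)) IMPLIES ((NOT 0 IMPLIES NOT 0) AND (1 XOR NOT 1))) -> 1
  row 10 [01010]: (((NOT 0 OR 0) AND (NOT 0 AND 1)) IMPLIES ((NOT 0 IMPLIES NOT 1) AND (1 XOR NOT 0))) -> 0
  row 11 [01011]: (((NOT 0 OR 1) AND (NOT 0 AND 1)) IMPLIES ((NOT 0 IMPLIES NOT 1) AND (1 XOR NOT 1))) -> 0
  row 12 [01100]: (((NOT 1 OR 0) AND (NOT 0 AND 0)) IMPLIES ((NOT 0 IMPLIES NOT 0) AND (1 XOR NOT 0))) -> 1
  row 13 [01101]: (((NOT 1 OR 1) AND (NOT 0 AND 0)) IMPLIES ((NOT 0 IMPLIES NOT 0) AND (1 XOR NOT 1))) -> 1
  row 14 [01110]: (((NOT 1 OR 0) AND (NOT 0 AND 1)) IMPLIES ((NOT 0 IMPLIES NOT 1) AND (1 XOR NOT 0))) -> 1
  row 15 [01111]: (((NOT 1 OR 1) AND (NOT 0 AND 1)) IMPLIES ((NOT 0 IMPLIES NOT 1) AND (1 XOR NOT 1))) -> 0
  row 16 [10000]: (((NOT 0 OR 0) AND (NOT 1 AND 0)) IMPLIES ((NOT 1 IMPLIES NOT 0) AND (0 XOR NOT 0))) -> 1
  row 17 [10001]: (((NOT 0 OR 1) AND (NOT 1 AND 0)) IMPLIES ((NOT 1 IMPLIES NOT 0) AND (0 XOR NOT 1))) -> 1
  row 18 [10010]: (((NOT 0 OR 0) AND (NOT 1 AND 1)) IMPLIES ((NOT 1 IMPLIES NOT 1) AND (0 XOR NOT 0))) -> 1
  row 19 [10011]: (((NOT 0 OR 1) AND (NOT 1 AND 1)) IMPLIES ((NOT 1 IMPLIES NOT 1) AND (0 XOR NOT 1))) -> 1
  row 20 [10100]: (((NOT 1 OR 0) AND (NOT 1 AND 0)) IMPLIES ((NOT 1 IMPLIES NOT 0) AND (0 XOR NOT 0))) -> 1
  row 21 [10101]: (((NOT 1 OR 1) AND (NOT 1 AND 0)) IMPLIES ((NOT 1 IMPLIES NOT 0) AND (0 XOR NOT 1))) -> 1
  row 22 [10110]: (((NOT 1 OR 0) AND (NOT 1 AND 1)) IMPLIES ((NOT 1 IMPLIES NOT 1) AND (0 XOR NOT 0))) -> 1
  row 23 [10111]: (((NOT 1 OR 1) AND (NOT 1 AND 1)) IMPLIES ((NOT 1 IMPLIES NOT 1) AND (0 XOR NOT 1))) -> 1
  row 24 [11000]: (((NOT 0 OR 0) AND (NOT 1 AND 0)) IMPLIES ((NOT 1 IMPLIES NOT 0) AND (1 XOR NOT 0))) -> 1
  row 25 [11001]: (((NOT 0 OR 1) AND (NOT 1 AND 0)) IMPLIES ((NOT 1 IMPLIES NOT 0) AND (1 XOR NOT 1))) -> 1
  row 26 [11010]: (((NOT 0 OR 0) AND (NOT 1 AND 1)) IMPLIES ((NOT 1 IMPLIES NOT 1) AND (1 XOR NOT 0))) -> 1
  row 27 [11011]: (((NOT 0 OR 1) AND (NOT 1 AND 1)) IMPLIES ((NOT 1 IMPLIES NOT 1) AND (1 XOR NOT 1))) -> 1
  row 28 [11100]: (((NOT 1 OR 0) AND (NOT 1 AND 0)) IMPLIES ((NOT 1 IMPLIES NOT 0) AND (1 XOR NOT 0))) -> 1
  row 29 [11101]: (((NOT 1 OR 1) AND (NOT 1 AND 0)) IMPLIES ((NOT 1 IMPLIES NOT 0) AND (1 XOR NOT 1))) -> 1
  row 30 [11110]: (((NOT 1 OR 0) AND (NOT 1 AND 1)) IMPLIES ((NOT 1 IMPLIES NOT 1) AND (1 XOR NOT 0))) -> 1
  row 31 [11111]: (((NOT 1 OR 1) AND (NOT 1 AND 1)) IMPLIES ((NOT 1 IMPLIES NOT 1) AND (1 XOR NOT 1))) -> 1
Full result column, 4 rows per line (a,b,c fixed per line; d,e runs 00..11 left to right):
  rows 0-3 [a,b,c=000]: 1100  = hex C
  rows 4-7 [a,b,c=001]: 1110  = hex E
  rows 8-11 [a,b,c=010]: 1100  = hex C
  rows 12-15 [a,b,c=011]: 1110  = hex E
  rows 16-19 [a,b,c=100]: 1111  = hex F
  rows 20-23 [a,b,c=101]: 1111  = hex F
  rows 24-27 [a,b,c=110]: 1111  = hex F
  rows 28-31 [a,b,c=111]: 1111  = hex F
Output column (row 0 .. row 31) = 11001110110011101111111111111111
Output column grouped in 4s = 1100 1110 1100 1110 1111 1111 1111 1111 = 0xCECEFFFF
Convert to decimal digit by digit (value = value*16 + digit):
  C -> 12
  12*16 + 14 (E) = 206
  206*16 + 12 (C) = 3308
  3308*16 + 14 (E) = 52942
  52942*16 + 15 (F) = 847087
  847087*16 + 15 (F) = 13553407
  13553407*16 + 15 (F) = 216854527
  216854527*16 + 15 (F) = 3469672447
Decimal = 3469672447

3469672447


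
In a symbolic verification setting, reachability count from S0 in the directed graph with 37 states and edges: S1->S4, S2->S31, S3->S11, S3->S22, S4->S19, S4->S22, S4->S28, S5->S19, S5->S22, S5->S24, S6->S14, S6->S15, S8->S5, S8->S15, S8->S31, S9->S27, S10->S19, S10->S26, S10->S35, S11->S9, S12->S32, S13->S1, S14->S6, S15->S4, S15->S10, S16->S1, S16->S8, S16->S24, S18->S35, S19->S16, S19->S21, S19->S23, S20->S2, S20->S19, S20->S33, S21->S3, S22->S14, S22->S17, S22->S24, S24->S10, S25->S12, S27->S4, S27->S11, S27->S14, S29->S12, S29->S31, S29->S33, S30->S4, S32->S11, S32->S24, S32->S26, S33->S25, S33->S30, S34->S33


BFS from S0:
  layer 0: {S0}
Reachable set: {S0}
Count = 1

1


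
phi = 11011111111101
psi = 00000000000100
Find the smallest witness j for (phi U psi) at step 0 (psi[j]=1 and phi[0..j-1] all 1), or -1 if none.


(phi U psi) at 0: need smallest j with psi[j]=1 and phi[i]=1 for all i in [0,j).
Scan from step 0:
  step 0: phi=1, psi=0 -> continue
  step 1: phi=1, psi=0 -> continue
  step 2: phi=0 -> phi-prefix broken from here
  step 11: psi=1 but phi already failed -> not a witness
  end of trace: no witness -> -1
Witness step = -1

-1


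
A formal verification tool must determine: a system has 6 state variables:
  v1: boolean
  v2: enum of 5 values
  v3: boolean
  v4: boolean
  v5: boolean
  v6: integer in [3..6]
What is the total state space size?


State space = product of domain sizes of all variables.
Domain sizes:
  v1 (boolean): 2
  v2 (enum of 5 values): 5
  v3 (boolean): 2
  v4 (boolean): 2
  v5 (boolean): 2
  v6 (integer in [3..6]): 4
Product = 2 * 5 * 2 * 2 * 2 * 4 = 320

320


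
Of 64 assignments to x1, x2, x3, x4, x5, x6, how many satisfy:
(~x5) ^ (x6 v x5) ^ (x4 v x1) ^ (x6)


CNF with 4 clauses over 6 vars (64 assignments).
An assignment satisfies CNF iff every clause has >=1 true literal.
Check each row (bits = x1,x2,x3,x4,x5,x6; clause T/F shown):
  row 0 [000000]: clauses=TFFF -> 0
  row 1 [000001]: clauses=TTFT -> 0
  row 2 [000010]: clauses=FTFF -> 0
  row 3 [000011]: clauses=FTFT -> 0
  row 4 [000100]: clauses=TFTF -> 0
  (every remaining row is evaluated the same way; all 64 results are listed next)
Full result column, 8 rows per line (x1,x2,x3 fixed per line; x4,x5,x6 runs 000..111 left to right):
  rows 0-7 [x1,x2,x3=000]: 00000100  (ones: 1)
  rows 8-15 [x1,x2,x3=001]: 00000100  (ones: 1)
  rows 16-23 [x1,x2,x3=010]: 00000100  (ones: 1)
  rows 24-31 [x1,x2,x3=011]: 00000100  (ones: 1)
  rows 32-39 [x1,x2,x3=100]: 01000100  (ones: 2)
  rows 40-47 [x1,x2,x3=101]: 01000100  (ones: 2)
  rows 48-55 [x1,x2,x3=110]: 01000100  (ones: 2)
  rows 56-63 [x1,x2,x3=111]: 01000100  (ones: 2)
Satisfying assignments = 1+1+1+1+2+2+2+2 = 12

12


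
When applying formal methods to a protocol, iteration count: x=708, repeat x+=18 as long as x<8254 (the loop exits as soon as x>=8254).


Step 1: x goes from 708 toward 8254 by 18; the body runs while x<8254, so iterations = ceil((bound-start)/step)
Step 2: Distance=7546
Step 3: ceil(7546/18)=420

420
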